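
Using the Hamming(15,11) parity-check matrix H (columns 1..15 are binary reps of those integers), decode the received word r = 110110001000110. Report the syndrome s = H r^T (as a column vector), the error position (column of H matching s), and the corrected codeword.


s = (1, 0, 0, 0)^T, error position = 8, corrected codeword c = 110110011000110

Compute s = H r^T mod 2 one row at a time:
  s_1 = 0 + 1 + 0 + 0 + 0 + 1 + 1 + 0 = 3 ≡ 1 (mod 2).
  s_2 = 1 + 1 + 0 + 0 + 0 + 1 + 1 + 0 = 4 ≡ 0 (mod 2).
  s_3 = 1 + 0 + 0 + 0 + 0 + 0 + 1 + 0 = 2 ≡ 0 (mod 2).
  s_4 = 1 + 0 + 1 + 0 + 1 + 0 + 1 + 0 = 4 ≡ 0 (mod 2).
s = (1, 0, 0, 0)^T — this equals column 8 of H (binary 1000), so error is at position 8.
Correct: flip bit 8 of r = 110110001000110 to get c = 110110011000110.


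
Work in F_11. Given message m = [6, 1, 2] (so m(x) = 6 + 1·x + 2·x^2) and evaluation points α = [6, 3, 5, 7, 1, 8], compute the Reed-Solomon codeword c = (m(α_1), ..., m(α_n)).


c = [7, 5, 6, 1, 9, 10]

Message polynomial: m(x) = 6 + 1·x + 2·x^2 (mod 11).
For each evaluation point α_i, compute m(α_i) mod 11:
  α_1 = 6: Horner steps 2 → 2 → 7, so m(6) = 7.
  α_2 = 3: Horner steps 2 → 7 → 5, so m(3) = 5.
  α_3 = 5: Horner steps 2 → 0 → 6, so m(5) = 6.
  α_4 = 7: Horner steps 2 → 4 → 1, so m(7) = 1.
  α_5 = 1: Horner steps 2 → 3 → 9, so m(1) = 9.
  α_6 = 8: Horner steps 2 → 6 → 10, so m(8) = 10.
Codeword c = [7, 5, 6, 1, 9, 10] ∈ F_11^6.


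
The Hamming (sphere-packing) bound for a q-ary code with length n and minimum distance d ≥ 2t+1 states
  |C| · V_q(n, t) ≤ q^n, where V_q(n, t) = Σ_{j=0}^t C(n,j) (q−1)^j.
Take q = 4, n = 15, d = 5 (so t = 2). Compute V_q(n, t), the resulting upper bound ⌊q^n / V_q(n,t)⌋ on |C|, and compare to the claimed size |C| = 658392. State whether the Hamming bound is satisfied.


V_q(n, t) = 991, q^n = 1073741824, Hamming bound = 1083493, |C| = 658392 ≤ bound (satisfied).

Step 1: Compute V_q(n, t) = Σ_{j=0}^2 C(n, j) (q−1)^j.
  j = 0: C(15,0)·(3)^0 = 1·1 = 1.
  j = 1: C(15,1)·(3)^1 = 15·3 = 45.
  j = 2: C(15,2)·(3)^2 = 105·9 = 945.
  V_q(n, t) = 1 + 45 + 945 = 991.
Step 2: q^n = 4^15 = 1073741824.
Step 3: Hamming bound ⌊q^n / V_q(n,t)⌋ = ⌊1073741824/991⌋ = 1083493.
Step 4: Compare |C| = 658392 to 1083493: satisfied.
The claimed |C| lies below the Hamming bound.


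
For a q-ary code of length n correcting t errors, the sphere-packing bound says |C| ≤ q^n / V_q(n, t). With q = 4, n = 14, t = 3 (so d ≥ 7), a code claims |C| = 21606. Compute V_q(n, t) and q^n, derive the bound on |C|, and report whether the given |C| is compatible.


V_q(n, t) = 10690, q^n = 268435456, Hamming bound = 25110, |C| = 21606 ≤ bound (satisfied).

Step 1: Compute V_q(n, t) = Σ_{j=0}^3 C(n, j) (q−1)^j.
  j = 0: C(14,0)·(3)^0 = 1·1 = 1.
  j = 1: C(14,1)·(3)^1 = 14·3 = 42.
  j = 2: C(14,2)·(3)^2 = 91·9 = 819.
  j = 3: C(14,3)·(3)^3 = 364·27 = 9828.
  V_q(n, t) = 1 + 42 + 819 + 9828 = 10690.
Step 2: q^n = 4^14 = 268435456.
Step 3: Hamming bound ⌊q^n / V_q(n,t)⌋ = ⌊268435456/10690⌋ = 25110.
Step 4: Compare |C| = 21606 to 25110: satisfied.
The claimed |C| lies below the Hamming bound.


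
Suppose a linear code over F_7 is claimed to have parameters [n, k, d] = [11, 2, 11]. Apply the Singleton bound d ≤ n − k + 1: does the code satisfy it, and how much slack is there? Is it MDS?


Singleton RHS = n − k + 1 = 10, slack = -1, bound violated (no such code; not MDS).

Singleton bound: d ≤ n − k + 1.
Here n = 11, k = 2, so n − k + 1 = 10.
Given d = 11, check d ≤ 10: NO.
Slack = (n − k + 1) − d = -1.
The slack is negative: d = 11 exceeds n − k + 1 = 10 by 1, so the Singleton bound is violated and no linear [11, 2, 11]_7 code can exist. In particular it is not MDS (MDS requires d = n − k + 1 exactly).
Description: the claimed parameters are [11, 2, 11]_7; such a code would be impossible (violates the Singleton bound).


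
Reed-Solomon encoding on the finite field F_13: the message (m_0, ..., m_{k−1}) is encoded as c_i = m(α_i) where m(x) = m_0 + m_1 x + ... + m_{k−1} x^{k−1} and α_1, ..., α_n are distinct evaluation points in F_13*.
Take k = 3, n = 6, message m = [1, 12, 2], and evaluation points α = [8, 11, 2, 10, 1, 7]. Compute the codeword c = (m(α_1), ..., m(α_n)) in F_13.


c = [4, 11, 7, 9, 2, 1]

Message polynomial: m(x) = 1 + 12·x + 2·x^2 (mod 13).
For each evaluation point α_i, compute m(α_i) mod 13:
  α_1 = 8: Horner steps 2 → 2 → 4, so m(8) = 4.
  α_2 = 11: Horner steps 2 → 8 → 11, so m(11) = 11.
  α_3 = 2: Horner steps 2 → 3 → 7, so m(2) = 7.
  α_4 = 10: Horner steps 2 → 6 → 9, so m(10) = 9.
  α_5 = 1: Horner steps 2 → 1 → 2, so m(1) = 2.
  α_6 = 7: Horner steps 2 → 0 → 1, so m(7) = 1.
Codeword c = [4, 11, 7, 9, 2, 1] ∈ F_13^6.


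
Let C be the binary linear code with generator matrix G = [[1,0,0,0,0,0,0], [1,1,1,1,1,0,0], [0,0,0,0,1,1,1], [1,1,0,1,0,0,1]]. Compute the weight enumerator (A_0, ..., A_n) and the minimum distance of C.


Weight distribution: A_0 = 1, A_1 = 1, A_2 = 1, A_3 = 4, A_4 = 5, A_5 = 3, A_6 = 1. Minimum distance d = 1.

Enumerate all 2^4 = 16 messages m ∈ F_2^4.
For each, compute codeword c = mG in F_2^7, then tally its weight.
  m = 0000 → c = 0000000, weight = 0.
  m = 1000 → c = 1000000, weight = 1.
  m = 0100 → c = 1111100, weight = 5.
  m = 1100 → c = 0111100, weight = 4.
  m = 0010 → c = 0000111, weight = 3.
  m = 1010 → c = 1000111, weight = 4.
  m = 0110 → c = 1111011, weight = 6.
  m = 1110 → c = 0111011, weight = 5.
  m = 0001 → c = 1101001, weight = 4.
  m = 1001 → c = 0101001, weight = 3.
  m = 0101 → c = 0010101, weight = 3.
  m = 1101 → c = 1010101, weight = 4.
  m = 0011 → c = 1101110, weight = 5.
  m = 1011 → c = 0101110, weight = 4.
  m = 0111 → c = 0010010, weight = 2.
  m = 1111 → c = 1010010, weight = 3.
Tally weights:
  weight 0: 1 codewords.
  weight 1: 1 codewords.
  weight 2: 1 codewords.
  weight 3: 4 codewords.
  weight 4: 5 codewords.
  weight 5: 3 codewords.
  weight 6: 1 codewords.
Minimum distance d = smallest w > 0 with A_w > 0 = 1.
Sanity: Σ A_w = 16 = 2^4 = 16 ✓.


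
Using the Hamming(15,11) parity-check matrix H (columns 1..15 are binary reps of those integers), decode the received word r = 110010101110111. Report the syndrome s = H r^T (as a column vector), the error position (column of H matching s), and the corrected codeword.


s = (0, 1, 0, 1)^T, error position = 5, corrected codeword c = 110000101110111

Compute s = H r^T mod 2 one row at a time:
  s_1 = 0 + 1 + 1 + 1 + 0 + 1 + 1 + 1 = 6 ≡ 0 (mod 2).
  s_2 = 0 + 1 + 0 + 1 + 0 + 1 + 1 + 1 = 5 ≡ 1 (mod 2).
  s_3 = 1 + 0 + 0 + 1 + 1 + 1 + 1 + 1 = 6 ≡ 0 (mod 2).
  s_4 = 1 + 0 + 1 + 1 + 1 + 1 + 1 + 1 = 7 ≡ 1 (mod 2).
s = (0, 1, 0, 1)^T — this equals column 5 of H (binary 0101), so error is at position 5.
Correct: flip bit 5 of r = 110010101110111 to get c = 110000101110111.


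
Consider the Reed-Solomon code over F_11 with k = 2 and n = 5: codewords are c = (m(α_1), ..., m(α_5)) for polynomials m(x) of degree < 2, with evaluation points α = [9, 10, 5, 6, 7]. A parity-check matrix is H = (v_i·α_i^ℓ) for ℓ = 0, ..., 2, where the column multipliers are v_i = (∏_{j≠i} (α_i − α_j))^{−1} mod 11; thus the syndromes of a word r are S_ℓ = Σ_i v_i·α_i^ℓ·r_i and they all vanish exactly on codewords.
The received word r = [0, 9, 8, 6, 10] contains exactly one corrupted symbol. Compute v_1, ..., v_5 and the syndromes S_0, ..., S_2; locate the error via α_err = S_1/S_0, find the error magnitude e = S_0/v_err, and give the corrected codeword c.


S = (6, 9, 8), error at position 5, error magnitude e = 6, c = [0, 9, 8, 6, 4].

Step 1: column multipliers v_i = (∏_{j≠i}(α_i − α_j))^{−1} mod 11.
  i = 1 (α = 9): (9−10)(9−5)(9−6)(9−7) = (−1)·4·3·2 = −24 ≡ 9, so v_1 = 9^{−1} = 5 (mod 11).
  i = 2 (α = 10): (10−9)(10−5)(10−6)(10−7) = 1·5·4·3 = 60 ≡ 5, so v_2 = 5^{−1} = 9 (mod 11).
  i = 3 (α = 5): (5−9)(5−10)(5−6)(5−7) = (−4)·(−5)·(−1)·(−2) = 40 ≡ 7, so v_3 = 7^{−1} = 8 (mod 11).
  i = 4 (α = 6): (6−9)(6−10)(6−5)(6−7) = (−3)·(−4)·1·(−1) = −12 ≡ 10, so v_4 = 10^{−1} = 10 (mod 11).
  i = 5 (α = 7): (7−9)(7−10)(7−5)(7−6) = (−2)·(−3)·2·1 = 12 ≡ 1, so v_5 = 1^{−1} = 1 (mod 11).
  v = [5, 9, 8, 10, 1].
Step 2: syndromes of r = [0, 9, 8, 6, 10] (all sums mod 11).
  S_0 = Σ v_i r_i = 5·0 + 9·9 + 8·8 + 10·6 + 1·10 = 215 ≡ 6.
  S_1 = Σ v_i α_i r_i = 5·9·0 + 9·10·9 + 8·5·8 + 10·6·6 + 1·7·10 = 1560 ≡ 9.
  α_i^2 mod 11 = [4, 1, 3, 3, 5].
  S_2 = Σ v_i α_i^2 r_i = 5·4·0 + 9·1·9 + 8·3·8 + 10·3·6 + 1·5·10 = 503 ≡ 8.
  S = (6, 9, 8) ≠ 0, so r is not a codeword (an error is present).
Step 3: locate the error. For a single error e at position i, S_ℓ = v_i·e·α_i^ℓ, so α_err = S_1/S_0.
  S_0^{−1} = 6^{−1} = 2 (mod 11), so α_err = 9·2 = 18 ≡ 7 = α_5. Error position i = 5.
  Consistency check: S_2/S_1 = 8·5 = 40 ≡ 7 = α_err ✓ (single-error assumption holds).
Step 4: error magnitude e = S_0/v_5 = S_0·∏_{j≠5}(α_5 − α_j) = 6·1 = 6 ≡ 6 (mod 11).
Step 5: correct position 5: c_5 = r_5 − e = 10 − 6 ≡ 4 (mod 11). Hence c = [0, 9, 8, 6, 4].
  Check: interpolating c through the α_i gives m(x) = 7 + 9·x (degree < 2) with m(α_i) = c_i for every i, so c is indeed a codeword.


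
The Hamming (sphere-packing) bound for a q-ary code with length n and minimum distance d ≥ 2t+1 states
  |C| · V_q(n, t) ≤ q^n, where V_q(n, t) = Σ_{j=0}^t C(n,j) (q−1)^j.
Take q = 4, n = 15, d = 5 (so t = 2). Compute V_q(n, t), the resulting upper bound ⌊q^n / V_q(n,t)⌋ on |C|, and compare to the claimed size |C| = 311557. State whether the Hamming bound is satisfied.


V_q(n, t) = 991, q^n = 1073741824, Hamming bound = 1083493, |C| = 311557 ≤ bound (satisfied).

Step 1: Compute V_q(n, t) = Σ_{j=0}^2 C(n, j) (q−1)^j.
  j = 0: C(15,0)·(3)^0 = 1·1 = 1.
  j = 1: C(15,1)·(3)^1 = 15·3 = 45.
  j = 2: C(15,2)·(3)^2 = 105·9 = 945.
  V_q(n, t) = 1 + 45 + 945 = 991.
Step 2: q^n = 4^15 = 1073741824.
Step 3: Hamming bound ⌊q^n / V_q(n,t)⌋ = ⌊1073741824/991⌋ = 1083493.
Step 4: Compare |C| = 311557 to 1083493: satisfied.
The claimed |C| lies below the Hamming bound.


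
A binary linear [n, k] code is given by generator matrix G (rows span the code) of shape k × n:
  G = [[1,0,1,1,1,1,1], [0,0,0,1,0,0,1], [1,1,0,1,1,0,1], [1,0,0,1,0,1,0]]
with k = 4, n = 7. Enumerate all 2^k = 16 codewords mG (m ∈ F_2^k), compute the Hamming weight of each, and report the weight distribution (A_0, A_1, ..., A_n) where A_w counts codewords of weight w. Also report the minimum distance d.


Weight distribution: A_0 = 1, A_2 = 1, A_3 = 6, A_4 = 5, A_5 = 2, A_6 = 1. Minimum distance d = 2.

Enumerate all 2^4 = 16 messages m ∈ F_2^4.
For each, compute codeword c = mG in F_2^7, then tally its weight.
  m = 0000 → c = 0000000, weight = 0.
  m = 1000 → c = 1011111, weight = 6.
  m = 0100 → c = 0001001, weight = 2.
  m = 1100 → c = 1010110, weight = 4.
  m = 0010 → c = 1101101, weight = 5.
  m = 1010 → c = 0110010, weight = 3.
  m = 0110 → c = 1100100, weight = 3.
  m = 1110 → c = 0111011, weight = 5.
  m = 0001 → c = 1001010, weight = 3.
  m = 1001 → c = 0010101, weight = 3.
  m = 0101 → c = 1000011, weight = 3.
  m = 1101 → c = 0011100, weight = 3.
  m = 0011 → c = 0100111, weight = 4.
  m = 1011 → c = 1111000, weight = 4.
  m = 0111 → c = 0101110, weight = 4.
  m = 1111 → c = 1110001, weight = 4.
Tally weights:
  weight 0: 1 codewords.
  weight 2: 1 codewords.
  weight 3: 6 codewords.
  weight 4: 5 codewords.
  weight 5: 2 codewords.
  weight 6: 1 codewords.
Minimum distance d = smallest w > 0 with A_w > 0 = 2.
Sanity: Σ A_w = 16 = 2^4 = 16 ✓.


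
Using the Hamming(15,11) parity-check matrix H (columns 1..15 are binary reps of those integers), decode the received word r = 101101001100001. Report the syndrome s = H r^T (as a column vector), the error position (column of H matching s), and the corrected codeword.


s = (1, 1, 0, 0)^T, error position = 12, corrected codeword c = 101101001101001

Compute s = H r^T mod 2 one row at a time:
  s_1 = 0 + 1 + 1 + 0 + 0 + 0 + 0 + 1 = 3 ≡ 1 (mod 2).
  s_2 = 1 + 0 + 1 + 0 + 0 + 0 + 0 + 1 = 3 ≡ 1 (mod 2).
  s_3 = 0 + 1 + 1 + 0 + 1 + 0 + 0 + 1 = 4 ≡ 0 (mod 2).
  s_4 = 1 + 1 + 0 + 0 + 1 + 0 + 0 + 1 = 4 ≡ 0 (mod 2).
s = (1, 1, 0, 0)^T — this equals column 12 of H (binary 1100), so error is at position 12.
Correct: flip bit 12 of r = 101101001100001 to get c = 101101001101001.


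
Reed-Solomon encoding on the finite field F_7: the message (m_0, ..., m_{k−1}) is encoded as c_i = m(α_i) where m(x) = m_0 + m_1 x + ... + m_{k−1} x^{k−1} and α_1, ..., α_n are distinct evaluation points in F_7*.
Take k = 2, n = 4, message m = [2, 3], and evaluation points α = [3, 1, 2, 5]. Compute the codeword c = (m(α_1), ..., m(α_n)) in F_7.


c = [4, 5, 1, 3]

Message polynomial: m(x) = 2 + 3·x (mod 7).
For each evaluation point α_i, compute m(α_i) mod 7:
  α_1 = 3: Horner steps 3 → 4, so m(3) = 4.
  α_2 = 1: Horner steps 3 → 5, so m(1) = 5.
  α_3 = 2: Horner steps 3 → 1, so m(2) = 1.
  α_4 = 5: Horner steps 3 → 3, so m(5) = 3.
Codeword c = [4, 5, 1, 3] ∈ F_7^4.


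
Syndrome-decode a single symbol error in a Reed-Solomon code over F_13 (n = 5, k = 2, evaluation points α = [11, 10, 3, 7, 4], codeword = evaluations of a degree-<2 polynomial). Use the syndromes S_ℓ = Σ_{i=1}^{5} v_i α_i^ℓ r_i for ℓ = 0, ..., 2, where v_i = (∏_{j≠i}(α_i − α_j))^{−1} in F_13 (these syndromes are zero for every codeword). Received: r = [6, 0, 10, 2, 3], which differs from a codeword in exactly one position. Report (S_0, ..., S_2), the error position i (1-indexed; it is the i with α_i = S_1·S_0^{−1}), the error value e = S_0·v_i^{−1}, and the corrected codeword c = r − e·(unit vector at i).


S = (7, 10, 5), error at position 4, error magnitude e = 7, c = [6, 0, 10, 8, 3].

Step 1: column multipliers v_i = (∏_{j≠i}(α_i − α_j))^{−1} mod 13.
  i = 1 (α = 11): (11−10)(11−3)(11−7)(11−4) = 1·8·4·7 = 224 ≡ 3, so v_1 = 3^{−1} = 9 (mod 13).
  i = 2 (α = 10): (10−11)(10−3)(10−7)(10−4) = (−1)·7·3·6 = −126 ≡ 4, so v_2 = 4^{−1} = 10 (mod 13).
  i = 3 (α = 3): (3−11)(3−10)(3−7)(3−4) = (−8)·(−7)·(−4)·(−1) = 224 ≡ 3, so v_3 = 3^{−1} = 9 (mod 13).
  i = 4 (α = 7): (7−11)(7−10)(7−3)(7−4) = (−4)·(−3)·4·3 = 144 ≡ 1, so v_4 = 1^{−1} = 1 (mod 13).
  i = 5 (α = 4): (4−11)(4−10)(4−3)(4−7) = (−7)·(−6)·1·(−3) = −126 ≡ 4, so v_5 = 4^{−1} = 10 (mod 13).
  v = [9, 10, 9, 1, 10].
Step 2: syndromes of r = [6, 0, 10, 2, 3] (all sums mod 13).
  S_0 = Σ v_i r_i = 9·6 + 10·0 + 9·10 + 1·2 + 10·3 = 176 ≡ 7.
  S_1 = Σ v_i α_i r_i = 9·11·6 + 10·10·0 + 9·3·10 + 1·7·2 + 10·4·3 = 998 ≡ 10.
  α_i^2 mod 13 = [4, 9, 9, 10, 3].
  S_2 = Σ v_i α_i^2 r_i = 9·4·6 + 10·9·0 + 9·9·10 + 1·10·2 + 10·3·3 = 1136 ≡ 5.
  S = (7, 10, 5) ≠ 0, so r is not a codeword (an error is present).
Step 3: locate the error. For a single error e at position i, S_ℓ = v_i·e·α_i^ℓ, so α_err = S_1/S_0.
  S_0^{−1} = 7^{−1} = 2 (mod 13), so α_err = 10·2 = 20 ≡ 7 = α_4. Error position i = 4.
  Consistency check: S_2/S_1 = 5·4 = 20 ≡ 7 = α_err ✓ (single-error assumption holds).
Step 4: error magnitude e = S_0/v_4 = S_0·∏_{j≠4}(α_4 − α_j) = 7·1 = 7 ≡ 7 (mod 13).
Step 5: correct position 4: c_4 = r_4 − e = 2 − 7 ≡ 8 (mod 13). Hence c = [6, 0, 10, 8, 3].
  Check: interpolating c through the α_i gives m(x) = 5 + 6·x (degree < 2) with m(α_i) = c_i for every i, so c is indeed a codeword.


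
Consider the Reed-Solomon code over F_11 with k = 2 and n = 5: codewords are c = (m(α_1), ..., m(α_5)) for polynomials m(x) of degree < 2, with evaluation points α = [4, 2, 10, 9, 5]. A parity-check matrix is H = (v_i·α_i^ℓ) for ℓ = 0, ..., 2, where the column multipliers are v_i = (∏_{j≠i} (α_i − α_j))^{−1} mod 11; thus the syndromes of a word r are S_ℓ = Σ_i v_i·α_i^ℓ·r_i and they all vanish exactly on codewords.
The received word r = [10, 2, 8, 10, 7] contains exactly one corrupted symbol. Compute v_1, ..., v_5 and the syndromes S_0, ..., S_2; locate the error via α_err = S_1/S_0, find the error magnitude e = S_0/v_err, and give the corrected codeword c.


S = (2, 8, 10), error at position 1, error magnitude e = 1, c = [9, 2, 8, 10, 7].

Step 1: column multipliers v_i = (∏_{j≠i}(α_i − α_j))^{−1} mod 11.
  i = 1 (α = 4): (4−2)(4−10)(4−9)(4−5) = 2·(−6)·(−5)·(−1) = −60 ≡ 6, so v_1 = 6^{−1} = 2 (mod 11).
  i = 2 (α = 2): (2−4)(2−10)(2−9)(2−5) = (−2)·(−8)·(−7)·(−3) = 336 ≡ 6, so v_2 = 6^{−1} = 2 (mod 11).
  i = 3 (α = 10): (10−4)(10−2)(10−9)(10−5) = 6·8·1·5 = 240 ≡ 9, so v_3 = 9^{−1} = 5 (mod 11).
  i = 4 (α = 9): (9−4)(9−2)(9−10)(9−5) = 5·7·(−1)·4 = −140 ≡ 3, so v_4 = 3^{−1} = 4 (mod 11).
  i = 5 (α = 5): (5−4)(5−2)(5−10)(5−9) = 1·3·(−5)·(−4) = 60 ≡ 5, so v_5 = 5^{−1} = 9 (mod 11).
  v = [2, 2, 5, 4, 9].
Step 2: syndromes of r = [10, 2, 8, 10, 7] (all sums mod 11).
  S_0 = Σ v_i r_i = 2·10 + 2·2 + 5·8 + 4·10 + 9·7 = 167 ≡ 2.
  S_1 = Σ v_i α_i r_i = 2·4·10 + 2·2·2 + 5·10·8 + 4·9·10 + 9·5·7 = 1163 ≡ 8.
  α_i^2 mod 11 = [5, 4, 1, 4, 3].
  S_2 = Σ v_i α_i^2 r_i = 2·5·10 + 2·4·2 + 5·1·8 + 4·4·10 + 9·3·7 = 505 ≡ 10.
  S = (2, 8, 10) ≠ 0, so r is not a codeword (an error is present).
Step 3: locate the error. For a single error e at position i, S_ℓ = v_i·e·α_i^ℓ, so α_err = S_1/S_0.
  S_0^{−1} = 2^{−1} = 6 (mod 11), so α_err = 8·6 = 48 ≡ 4 = α_1. Error position i = 1.
  Consistency check: S_2/S_1 = 10·7 = 70 ≡ 4 = α_err ✓ (single-error assumption holds).
Step 4: error magnitude e = S_0/v_1 = S_0·∏_{j≠1}(α_1 − α_j) = 2·6 = 12 ≡ 1 (mod 11).
Step 5: correct position 1: c_1 = r_1 − e = 10 − 1 ≡ 9 (mod 11). Hence c = [9, 2, 8, 10, 7].
  Check: interpolating c through the α_i gives m(x) = 6 + 9·x (degree < 2) with m(α_i) = c_i for every i, so c is indeed a codeword.


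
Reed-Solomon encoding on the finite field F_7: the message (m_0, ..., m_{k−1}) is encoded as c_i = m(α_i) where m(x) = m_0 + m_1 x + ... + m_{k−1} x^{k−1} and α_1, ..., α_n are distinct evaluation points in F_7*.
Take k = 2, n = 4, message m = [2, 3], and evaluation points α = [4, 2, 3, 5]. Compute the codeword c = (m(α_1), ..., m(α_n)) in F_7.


c = [0, 1, 4, 3]

Message polynomial: m(x) = 2 + 3·x (mod 7).
For each evaluation point α_i, compute m(α_i) mod 7:
  α_1 = 4: Horner steps 3 → 0, so m(4) = 0.
  α_2 = 2: Horner steps 3 → 1, so m(2) = 1.
  α_3 = 3: Horner steps 3 → 4, so m(3) = 4.
  α_4 = 5: Horner steps 3 → 3, so m(5) = 3.
Codeword c = [0, 1, 4, 3] ∈ F_7^4.


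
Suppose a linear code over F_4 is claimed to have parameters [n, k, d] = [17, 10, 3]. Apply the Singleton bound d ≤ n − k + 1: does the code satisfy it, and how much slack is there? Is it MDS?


Singleton RHS = n − k + 1 = 8, slack = 5, bound satisfied, not MDS.

Singleton bound: d ≤ n − k + 1.
Here n = 17, k = 10, so n − k + 1 = 8.
Given d = 3, check d ≤ 8: YES.
Slack = (n − k + 1) − d = 5.
The code is NOT MDS (slack = 5 > 0).
Description: the claimed parameters are [17, 10, 3]_4; such a code would be non-MDS.


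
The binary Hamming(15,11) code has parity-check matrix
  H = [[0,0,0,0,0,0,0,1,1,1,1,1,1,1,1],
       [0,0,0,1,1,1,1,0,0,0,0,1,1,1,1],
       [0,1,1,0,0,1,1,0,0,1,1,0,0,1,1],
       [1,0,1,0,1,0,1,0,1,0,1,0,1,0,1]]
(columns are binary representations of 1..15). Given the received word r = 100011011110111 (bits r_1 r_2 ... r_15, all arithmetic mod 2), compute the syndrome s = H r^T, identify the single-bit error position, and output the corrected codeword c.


s = (1, 1, 1, 0)^T, error position = 14, corrected codeword c = 100011011110101

Compute s = H r^T mod 2 one row at a time:
  s_1 = 1 + 1 + 1 + 1 + 0 + 1 + 1 + 1 = 7 ≡ 1 (mod 2).
  s_2 = 0 + 1 + 1 + 0 + 0 + 1 + 1 + 1 = 5 ≡ 1 (mod 2).
  s_3 = 0 + 0 + 1 + 0 + 1 + 1 + 1 + 1 = 5 ≡ 1 (mod 2).
  s_4 = 1 + 0 + 1 + 0 + 1 + 1 + 1 + 1 = 6 ≡ 0 (mod 2).
s = (1, 1, 1, 0)^T — this equals column 14 of H (binary 1110), so error is at position 14.
Correct: flip bit 14 of r = 100011011110111 to get c = 100011011110101.


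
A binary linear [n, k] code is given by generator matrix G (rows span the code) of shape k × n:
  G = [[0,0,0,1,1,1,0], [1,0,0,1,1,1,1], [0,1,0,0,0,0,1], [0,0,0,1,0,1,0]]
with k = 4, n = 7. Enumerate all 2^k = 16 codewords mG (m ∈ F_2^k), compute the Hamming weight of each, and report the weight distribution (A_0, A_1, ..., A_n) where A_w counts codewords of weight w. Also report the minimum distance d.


Weight distribution: A_0 = 1, A_1 = 1, A_2 = 4, A_3 = 4, A_4 = 3, A_5 = 3. Minimum distance d = 1.

Enumerate all 2^4 = 16 messages m ∈ F_2^4.
For each, compute codeword c = mG in F_2^7, then tally its weight.
  m = 0000 → c = 0000000, weight = 0.
  m = 1000 → c = 0001110, weight = 3.
  m = 0100 → c = 1001111, weight = 5.
  m = 1100 → c = 1000001, weight = 2.
  m = 0010 → c = 0100001, weight = 2.
  m = 1010 → c = 0101111, weight = 5.
  m = 0110 → c = 1101110, weight = 5.
  m = 1110 → c = 1100000, weight = 2.
  m = 0001 → c = 0001010, weight = 2.
  m = 1001 → c = 0000100, weight = 1.
  m = 0101 → c = 1000101, weight = 3.
  m = 1101 → c = 1001011, weight = 4.
  m = 0011 → c = 0101011, weight = 4.
  m = 1011 → c = 0100101, weight = 3.
  m = 0111 → c = 1100100, weight = 3.
  m = 1111 → c = 1101010, weight = 4.
Tally weights:
  weight 0: 1 codewords.
  weight 1: 1 codewords.
  weight 2: 4 codewords.
  weight 3: 4 codewords.
  weight 4: 3 codewords.
  weight 5: 3 codewords.
Minimum distance d = smallest w > 0 with A_w > 0 = 1.
Sanity: Σ A_w = 16 = 2^4 = 16 ✓.


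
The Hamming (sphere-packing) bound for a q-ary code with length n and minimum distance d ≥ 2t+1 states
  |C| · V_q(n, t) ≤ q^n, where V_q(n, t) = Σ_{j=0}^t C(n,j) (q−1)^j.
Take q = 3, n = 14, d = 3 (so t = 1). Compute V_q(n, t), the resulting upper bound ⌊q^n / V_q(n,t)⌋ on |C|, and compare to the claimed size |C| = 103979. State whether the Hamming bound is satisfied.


V_q(n, t) = 29, q^n = 4782969, Hamming bound = 164929, |C| = 103979 ≤ bound (satisfied).

Step 1: Compute V_q(n, t) = Σ_{j=0}^1 C(n, j) (q−1)^j.
  j = 0: C(14,0)·(2)^0 = 1·1 = 1.
  j = 1: C(14,1)·(2)^1 = 14·2 = 28.
  V_q(n, t) = 1 + 28 = 29.
Step 2: q^n = 3^14 = 4782969.
Step 3: Hamming bound ⌊q^n / V_q(n,t)⌋ = ⌊4782969/29⌋ = 164929.
Step 4: Compare |C| = 103979 to 164929: satisfied.
The claimed |C| lies below the Hamming bound.


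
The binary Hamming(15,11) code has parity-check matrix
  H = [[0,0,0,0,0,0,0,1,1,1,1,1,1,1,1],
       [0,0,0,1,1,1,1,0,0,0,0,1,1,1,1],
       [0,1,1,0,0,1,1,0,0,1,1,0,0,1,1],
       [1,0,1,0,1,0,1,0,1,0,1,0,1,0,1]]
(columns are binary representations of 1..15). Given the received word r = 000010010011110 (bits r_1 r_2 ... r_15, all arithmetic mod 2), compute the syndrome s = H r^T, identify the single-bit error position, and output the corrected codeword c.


s = (1, 0, 0, 1)^T, error position = 9, corrected codeword c = 000010011011110

Compute s = H r^T mod 2 one row at a time:
  s_1 = 1 + 0 + 0 + 1 + 1 + 1 + 1 + 0 = 5 ≡ 1 (mod 2).
  s_2 = 0 + 1 + 0 + 0 + 1 + 1 + 1 + 0 = 4 ≡ 0 (mod 2).
  s_3 = 0 + 0 + 0 + 0 + 0 + 1 + 1 + 0 = 2 ≡ 0 (mod 2).
  s_4 = 0 + 0 + 1 + 0 + 0 + 1 + 1 + 0 = 3 ≡ 1 (mod 2).
s = (1, 0, 0, 1)^T — this equals column 9 of H (binary 1001), so error is at position 9.
Correct: flip bit 9 of r = 000010010011110 to get c = 000010011011110.


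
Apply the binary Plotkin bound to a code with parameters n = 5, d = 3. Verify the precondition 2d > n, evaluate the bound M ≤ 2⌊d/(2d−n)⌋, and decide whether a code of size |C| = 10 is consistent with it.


Plotkin bound M ≤ 6; given |C| = 10 > bound (violated).

Check applicability: 2d = 6, n = 5.
2d − n = 1 > 0, so Plotkin applies.
Compute d/(2d−n) = 3/1 ≈ 3.0000.
⌊d/(2d−n)⌋ = 3.
Plotkin bound: M ≤ 2·3 = 6.
Given |C| = 10, check: VIOLATED.
This |C| is above the Plotkin bound, so no binary code with n = 5, d = 3 and 10 codewords exists.


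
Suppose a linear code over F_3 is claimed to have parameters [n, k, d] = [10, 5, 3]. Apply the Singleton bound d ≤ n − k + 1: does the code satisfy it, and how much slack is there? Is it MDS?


Singleton RHS = n − k + 1 = 6, slack = 3, bound satisfied, not MDS.

Singleton bound: d ≤ n − k + 1.
Here n = 10, k = 5, so n − k + 1 = 6.
Given d = 3, check d ≤ 6: YES.
Slack = (n − k + 1) − d = 3.
The code is NOT MDS (slack = 3 > 0).
Description: the claimed parameters are [10, 5, 3]_3; such a code would be non-MDS.


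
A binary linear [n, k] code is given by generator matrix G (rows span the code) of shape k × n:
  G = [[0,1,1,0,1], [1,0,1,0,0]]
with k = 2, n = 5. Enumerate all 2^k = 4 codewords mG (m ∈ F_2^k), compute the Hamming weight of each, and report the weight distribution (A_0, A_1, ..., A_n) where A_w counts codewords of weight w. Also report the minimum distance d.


Weight distribution: A_0 = 1, A_2 = 1, A_3 = 2. Minimum distance d = 2.

Enumerate all 2^2 = 4 messages m ∈ F_2^2.
For each, compute codeword c = mG in F_2^5, then tally its weight.
  m = 00 → c = 00000, weight = 0.
  m = 10 → c = 01101, weight = 3.
  m = 01 → c = 10100, weight = 2.
  m = 11 → c = 11001, weight = 3.
Tally weights:
  weight 0: 1 codewords.
  weight 2: 1 codewords.
  weight 3: 2 codewords.
Minimum distance d = smallest w > 0 with A_w > 0 = 2.
Sanity: Σ A_w = 4 = 2^2 = 4 ✓.


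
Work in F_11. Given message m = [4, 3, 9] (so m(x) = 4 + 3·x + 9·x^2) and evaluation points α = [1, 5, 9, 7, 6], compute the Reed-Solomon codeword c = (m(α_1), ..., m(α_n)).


c = [5, 2, 1, 4, 5]

Message polynomial: m(x) = 4 + 3·x + 9·x^2 (mod 11).
For each evaluation point α_i, compute m(α_i) mod 11:
  α_1 = 1: Horner steps 9 → 1 → 5, so m(1) = 5.
  α_2 = 5: Horner steps 9 → 4 → 2, so m(5) = 2.
  α_3 = 9: Horner steps 9 → 7 → 1, so m(9) = 1.
  α_4 = 7: Horner steps 9 → 0 → 4, so m(7) = 4.
  α_5 = 6: Horner steps 9 → 2 → 5, so m(6) = 5.
Codeword c = [5, 2, 1, 4, 5] ∈ F_11^5.


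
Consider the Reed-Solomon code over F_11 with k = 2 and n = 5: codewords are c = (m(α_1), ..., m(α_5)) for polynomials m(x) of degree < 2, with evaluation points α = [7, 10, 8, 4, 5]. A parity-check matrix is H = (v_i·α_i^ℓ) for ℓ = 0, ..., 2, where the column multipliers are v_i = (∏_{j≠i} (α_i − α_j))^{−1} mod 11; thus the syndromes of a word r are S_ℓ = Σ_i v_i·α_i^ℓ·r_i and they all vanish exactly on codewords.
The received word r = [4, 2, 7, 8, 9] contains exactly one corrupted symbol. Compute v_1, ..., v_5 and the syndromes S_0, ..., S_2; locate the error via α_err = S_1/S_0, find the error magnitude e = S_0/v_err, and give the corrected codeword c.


S = (4, 5, 9), error at position 4, error magnitude e = 2, c = [4, 2, 7, 6, 9].

Step 1: column multipliers v_i = (∏_{j≠i}(α_i − α_j))^{−1} mod 11.
  i = 1 (α = 7): (7−10)(7−8)(7−4)(7−5) = (−3)·(−1)·3·2 = 18 ≡ 7, so v_1 = 7^{−1} = 8 (mod 11).
  i = 2 (α = 10): (10−7)(10−8)(10−4)(10−5) = 3·2·6·5 = 180 ≡ 4, so v_2 = 4^{−1} = 3 (mod 11).
  i = 3 (α = 8): (8−7)(8−10)(8−4)(8−5) = 1·(−2)·4·3 = −24 ≡ 9, so v_3 = 9^{−1} = 5 (mod 11).
  i = 4 (α = 4): (4−7)(4−10)(4−8)(4−5) = (−3)·(−6)·(−4)·(−1) = 72 ≡ 6, so v_4 = 6^{−1} = 2 (mod 11).
  i = 5 (α = 5): (5−7)(5−10)(5−8)(5−4) = (−2)·(−5)·(−3)·1 = −30 ≡ 3, so v_5 = 3^{−1} = 4 (mod 11).
  v = [8, 3, 5, 2, 4].
Step 2: syndromes of r = [4, 2, 7, 8, 9] (all sums mod 11).
  S_0 = Σ v_i r_i = 8·4 + 3·2 + 5·7 + 2·8 + 4·9 = 125 ≡ 4.
  S_1 = Σ v_i α_i r_i = 8·7·4 + 3·10·2 + 5·8·7 + 2·4·8 + 4·5·9 = 808 ≡ 5.
  α_i^2 mod 11 = [5, 1, 9, 5, 3].
  S_2 = Σ v_i α_i^2 r_i = 8·5·4 + 3·1·2 + 5·9·7 + 2·5·8 + 4·3·9 = 669 ≡ 9.
  S = (4, 5, 9) ≠ 0, so r is not a codeword (an error is present).
Step 3: locate the error. For a single error e at position i, S_ℓ = v_i·e·α_i^ℓ, so α_err = S_1/S_0.
  S_0^{−1} = 4^{−1} = 3 (mod 11), so α_err = 5·3 = 15 ≡ 4 = α_4. Error position i = 4.
  Consistency check: S_2/S_1 = 9·9 = 81 ≡ 4 = α_err ✓ (single-error assumption holds).
Step 4: error magnitude e = S_0/v_4 = S_0·∏_{j≠4}(α_4 − α_j) = 4·6 = 24 ≡ 2 (mod 11).
Step 5: correct position 4: c_4 = r_4 − e = 8 − 2 ≡ 6 (mod 11). Hence c = [4, 2, 7, 6, 9].
  Check: interpolating c through the α_i gives m(x) = 5 + 3·x (degree < 2) with m(α_i) = c_i for every i, so c is indeed a codeword.


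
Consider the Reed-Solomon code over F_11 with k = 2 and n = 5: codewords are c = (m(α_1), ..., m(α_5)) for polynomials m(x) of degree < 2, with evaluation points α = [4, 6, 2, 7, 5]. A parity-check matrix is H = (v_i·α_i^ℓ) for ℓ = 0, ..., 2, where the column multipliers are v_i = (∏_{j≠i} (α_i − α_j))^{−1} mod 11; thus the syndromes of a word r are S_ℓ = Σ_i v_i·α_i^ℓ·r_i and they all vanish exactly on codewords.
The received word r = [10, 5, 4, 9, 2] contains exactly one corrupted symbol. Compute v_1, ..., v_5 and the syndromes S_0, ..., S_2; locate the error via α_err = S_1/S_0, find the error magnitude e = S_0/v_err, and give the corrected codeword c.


S = (7, 5, 2), error at position 4, error magnitude e = 1, c = [10, 5, 4, 8, 2].

Step 1: column multipliers v_i = (∏_{j≠i}(α_i − α_j))^{−1} mod 11.
  i = 1 (α = 4): (4−6)(4−2)(4−7)(4−5) = (−2)·2·(−3)·(−1) = −12 ≡ 10, so v_1 = 10^{−1} = 10 (mod 11).
  i = 2 (α = 6): (6−4)(6−2)(6−7)(6−5) = 2·4·(−1)·1 = −8 ≡ 3, so v_2 = 3^{−1} = 4 (mod 11).
  i = 3 (α = 2): (2−4)(2−6)(2−7)(2−5) = (−2)·(−4)·(−5)·(−3) = 120 ≡ 10, so v_3 = 10^{−1} = 10 (mod 11).
  i = 4 (α = 7): (7−4)(7−6)(7−2)(7−5) = 3·1·5·2 = 30 ≡ 8, so v_4 = 8^{−1} = 7 (mod 11).
  i = 5 (α = 5): (5−4)(5−6)(5−2)(5−7) = 1·(−1)·3·(−2) = 6 ≡ 6, so v_5 = 6^{−1} = 2 (mod 11).
  v = [10, 4, 10, 7, 2].
Step 2: syndromes of r = [10, 5, 4, 9, 2] (all sums mod 11).
  S_0 = Σ v_i r_i = 10·10 + 4·5 + 10·4 + 7·9 + 2·2 = 227 ≡ 7.
  S_1 = Σ v_i α_i r_i = 10·4·10 + 4·6·5 + 10·2·4 + 7·7·9 + 2·5·2 = 1061 ≡ 5.
  α_i^2 mod 11 = [5, 3, 4, 5, 3].
  S_2 = Σ v_i α_i^2 r_i = 10·5·10 + 4·3·5 + 10·4·4 + 7·5·9 + 2·3·2 = 1047 ≡ 2.
  S = (7, 5, 2) ≠ 0, so r is not a codeword (an error is present).
Step 3: locate the error. For a single error e at position i, S_ℓ = v_i·e·α_i^ℓ, so α_err = S_1/S_0.
  S_0^{−1} = 7^{−1} = 8 (mod 11), so α_err = 5·8 = 40 ≡ 7 = α_4. Error position i = 4.
  Consistency check: S_2/S_1 = 2·9 = 18 ≡ 7 = α_err ✓ (single-error assumption holds).
Step 4: error magnitude e = S_0/v_4 = S_0·∏_{j≠4}(α_4 − α_j) = 7·8 = 56 ≡ 1 (mod 11).
Step 5: correct position 4: c_4 = r_4 − e = 9 − 1 ≡ 8 (mod 11). Hence c = [10, 5, 4, 8, 2].
  Check: interpolating c through the α_i gives m(x) = 9 + 3·x (degree < 2) with m(α_i) = c_i for every i, so c is indeed a codeword.


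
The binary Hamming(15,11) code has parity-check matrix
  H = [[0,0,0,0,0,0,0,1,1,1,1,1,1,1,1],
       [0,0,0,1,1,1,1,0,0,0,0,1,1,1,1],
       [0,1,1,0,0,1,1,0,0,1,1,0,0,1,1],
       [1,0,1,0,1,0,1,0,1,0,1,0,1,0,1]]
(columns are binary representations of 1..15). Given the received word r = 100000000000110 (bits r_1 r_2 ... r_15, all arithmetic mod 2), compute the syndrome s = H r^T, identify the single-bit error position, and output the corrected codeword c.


s = (0, 0, 1, 0)^T, error position = 2, corrected codeword c = 110000000000110

Compute s = H r^T mod 2 one row at a time:
  s_1 = 0 + 0 + 0 + 0 + 0 + 1 + 1 + 0 = 2 ≡ 0 (mod 2).
  s_2 = 0 + 0 + 0 + 0 + 0 + 1 + 1 + 0 = 2 ≡ 0 (mod 2).
  s_3 = 0 + 0 + 0 + 0 + 0 + 0 + 1 + 0 = 1 ≡ 1 (mod 2).
  s_4 = 1 + 0 + 0 + 0 + 0 + 0 + 1 + 0 = 2 ≡ 0 (mod 2).
s = (0, 0, 1, 0)^T — this equals column 2 of H (binary 0010), so error is at position 2.
Correct: flip bit 2 of r = 100000000000110 to get c = 110000000000110.


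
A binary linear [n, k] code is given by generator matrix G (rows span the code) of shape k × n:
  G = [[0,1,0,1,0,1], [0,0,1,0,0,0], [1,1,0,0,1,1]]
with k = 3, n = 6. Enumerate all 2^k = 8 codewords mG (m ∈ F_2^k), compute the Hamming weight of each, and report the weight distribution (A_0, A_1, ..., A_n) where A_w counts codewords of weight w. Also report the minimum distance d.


Weight distribution: A_0 = 1, A_1 = 1, A_3 = 2, A_4 = 3, A_5 = 1. Minimum distance d = 1.

Enumerate all 2^3 = 8 messages m ∈ F_2^3.
For each, compute codeword c = mG in F_2^6, then tally its weight.
  m = 000 → c = 000000, weight = 0.
  m = 100 → c = 010101, weight = 3.
  m = 010 → c = 001000, weight = 1.
  m = 110 → c = 011101, weight = 4.
  m = 001 → c = 110011, weight = 4.
  m = 101 → c = 100110, weight = 3.
  m = 011 → c = 111011, weight = 5.
  m = 111 → c = 101110, weight = 4.
Tally weights:
  weight 0: 1 codewords.
  weight 1: 1 codewords.
  weight 3: 2 codewords.
  weight 4: 3 codewords.
  weight 5: 1 codewords.
Minimum distance d = smallest w > 0 with A_w > 0 = 1.
Sanity: Σ A_w = 8 = 2^3 = 8 ✓.


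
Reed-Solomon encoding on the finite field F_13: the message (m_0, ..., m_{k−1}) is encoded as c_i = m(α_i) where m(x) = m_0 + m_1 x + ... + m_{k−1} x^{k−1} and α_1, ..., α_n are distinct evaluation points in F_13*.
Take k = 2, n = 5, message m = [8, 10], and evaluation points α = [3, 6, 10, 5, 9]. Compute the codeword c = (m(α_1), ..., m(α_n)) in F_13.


c = [12, 3, 4, 6, 7]

Message polynomial: m(x) = 8 + 10·x (mod 13).
For each evaluation point α_i, compute m(α_i) mod 13:
  α_1 = 3: Horner steps 10 → 12, so m(3) = 12.
  α_2 = 6: Horner steps 10 → 3, so m(6) = 3.
  α_3 = 10: Horner steps 10 → 4, so m(10) = 4.
  α_4 = 5: Horner steps 10 → 6, so m(5) = 6.
  α_5 = 9: Horner steps 10 → 7, so m(9) = 7.
Codeword c = [12, 3, 4, 6, 7] ∈ F_13^5.


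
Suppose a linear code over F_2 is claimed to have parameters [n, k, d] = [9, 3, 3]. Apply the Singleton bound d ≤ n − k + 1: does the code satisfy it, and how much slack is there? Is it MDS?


Singleton RHS = n − k + 1 = 7, slack = 4, bound satisfied, not MDS.

Singleton bound: d ≤ n − k + 1.
Here n = 9, k = 3, so n − k + 1 = 7.
Given d = 3, check d ≤ 7: YES.
Slack = (n − k + 1) − d = 4.
The code is NOT MDS (slack = 4 > 0).
Description: the claimed parameters are [9, 3, 3]_2; such a code would be non-MDS.


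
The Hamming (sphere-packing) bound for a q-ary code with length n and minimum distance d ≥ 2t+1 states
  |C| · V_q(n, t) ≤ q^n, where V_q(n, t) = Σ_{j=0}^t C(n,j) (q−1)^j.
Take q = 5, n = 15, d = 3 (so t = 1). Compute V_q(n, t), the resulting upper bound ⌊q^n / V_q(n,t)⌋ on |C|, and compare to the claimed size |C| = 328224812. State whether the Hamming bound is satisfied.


V_q(n, t) = 61, q^n = 30517578125, Hamming bound = 500288165, |C| = 328224812 ≤ bound (satisfied).

Step 1: Compute V_q(n, t) = Σ_{j=0}^1 C(n, j) (q−1)^j.
  j = 0: C(15,0)·(4)^0 = 1·1 = 1.
  j = 1: C(15,1)·(4)^1 = 15·4 = 60.
  V_q(n, t) = 1 + 60 = 61.
Step 2: q^n = 5^15 = 30517578125.
Step 3: Hamming bound ⌊q^n / V_q(n,t)⌋ = ⌊30517578125/61⌋ = 500288165.
Step 4: Compare |C| = 328224812 to 500288165: satisfied.
The claimed |C| lies below the Hamming bound.


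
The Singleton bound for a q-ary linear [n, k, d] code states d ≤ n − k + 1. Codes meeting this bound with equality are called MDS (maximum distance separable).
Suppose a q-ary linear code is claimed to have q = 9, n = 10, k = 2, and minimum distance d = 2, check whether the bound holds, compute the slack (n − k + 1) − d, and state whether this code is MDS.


Singleton RHS = n − k + 1 = 9, slack = 7, bound satisfied, not MDS.

Singleton bound: d ≤ n − k + 1.
Here n = 10, k = 2, so n − k + 1 = 9.
Given d = 2, check d ≤ 9: YES.
Slack = (n − k + 1) − d = 7.
The code is NOT MDS (slack = 7 > 0).
Description: the claimed parameters are [10, 2, 2]_9; such a code would be non-MDS.


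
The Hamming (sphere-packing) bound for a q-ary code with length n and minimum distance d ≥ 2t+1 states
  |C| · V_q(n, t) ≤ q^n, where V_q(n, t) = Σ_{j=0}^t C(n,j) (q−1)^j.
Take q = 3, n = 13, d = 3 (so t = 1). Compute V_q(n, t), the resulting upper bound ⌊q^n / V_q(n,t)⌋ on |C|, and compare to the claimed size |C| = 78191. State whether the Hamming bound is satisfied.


V_q(n, t) = 27, q^n = 1594323, Hamming bound = 59049, |C| = 78191 > bound (violated).

Step 1: Compute V_q(n, t) = Σ_{j=0}^1 C(n, j) (q−1)^j.
  j = 0: C(13,0)·(2)^0 = 1·1 = 1.
  j = 1: C(13,1)·(2)^1 = 13·2 = 26.
  V_q(n, t) = 1 + 26 = 27.
Step 2: q^n = 3^13 = 1594323.
Step 3: Hamming bound ⌊q^n / V_q(n,t)⌋ = ⌊1594323/27⌋ = 59049.
Step 4: Compare |C| = 78191 to 59049: violated.
The claimed |C| lies above the Hamming bound, so no 3-ary code of length 13 with d ≥ 3 can have 78191 codewords.


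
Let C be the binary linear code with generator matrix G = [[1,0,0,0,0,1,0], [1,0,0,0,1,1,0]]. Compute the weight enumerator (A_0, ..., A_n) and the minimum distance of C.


Weight distribution: A_0 = 1, A_1 = 1, A_2 = 1, A_3 = 1. Minimum distance d = 1.

Enumerate all 2^2 = 4 messages m ∈ F_2^2.
For each, compute codeword c = mG in F_2^7, then tally its weight.
  m = 00 → c = 0000000, weight = 0.
  m = 10 → c = 1000010, weight = 2.
  m = 01 → c = 1000110, weight = 3.
  m = 11 → c = 0000100, weight = 1.
Tally weights:
  weight 0: 1 codewords.
  weight 1: 1 codewords.
  weight 2: 1 codewords.
  weight 3: 1 codewords.
Minimum distance d = smallest w > 0 with A_w > 0 = 1.
Sanity: Σ A_w = 4 = 2^2 = 4 ✓.


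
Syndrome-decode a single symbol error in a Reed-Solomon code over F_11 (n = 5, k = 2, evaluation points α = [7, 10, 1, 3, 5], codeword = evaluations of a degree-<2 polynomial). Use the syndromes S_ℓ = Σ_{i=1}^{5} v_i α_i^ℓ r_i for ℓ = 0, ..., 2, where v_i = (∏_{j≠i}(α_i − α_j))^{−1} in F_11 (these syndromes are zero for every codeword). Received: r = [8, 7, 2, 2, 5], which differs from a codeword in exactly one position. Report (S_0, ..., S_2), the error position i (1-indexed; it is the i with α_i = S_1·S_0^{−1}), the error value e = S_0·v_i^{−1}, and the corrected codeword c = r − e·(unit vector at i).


S = (1, 1, 1), error at position 3, error magnitude e = 3, c = [8, 7, 10, 2, 5].

Step 1: column multipliers v_i = (∏_{j≠i}(α_i − α_j))^{−1} mod 11.
  i = 1 (α = 7): (7−10)(7−1)(7−3)(7−5) = (−3)·6·4·2 = −144 ≡ 10, so v_1 = 10^{−1} = 10 (mod 11).
  i = 2 (α = 10): (10−7)(10−1)(10−3)(10−5) = 3·9·7·5 = 945 ≡ 10, so v_2 = 10^{−1} = 10 (mod 11).
  i = 3 (α = 1): (1−7)(1−10)(1−3)(1−5) = (−6)·(−9)·(−2)·(−4) = 432 ≡ 3, so v_3 = 3^{−1} = 4 (mod 11).
  i = 4 (α = 3): (3−7)(3−10)(3−1)(3−5) = (−4)·(−7)·2·(−2) = −112 ≡ 9, so v_4 = 9^{−1} = 5 (mod 11).
  i = 5 (α = 5): (5−7)(5−10)(5−1)(5−3) = (−2)·(−5)·4·2 = 80 ≡ 3, so v_5 = 3^{−1} = 4 (mod 11).
  v = [10, 10, 4, 5, 4].
Step 2: syndromes of r = [8, 7, 2, 2, 5] (all sums mod 11).
  S_0 = Σ v_i r_i = 10·8 + 10·7 + 4·2 + 5·2 + 4·5 = 188 ≡ 1.
  S_1 = Σ v_i α_i r_i = 10·7·8 + 10·10·7 + 4·1·2 + 5·3·2 + 4·5·5 = 1398 ≡ 1.
  α_i^2 mod 11 = [5, 1, 1, 9, 3].
  S_2 = Σ v_i α_i^2 r_i = 10·5·8 + 10·1·7 + 4·1·2 + 5·9·2 + 4·3·5 = 628 ≡ 1.
  S = (1, 1, 1) ≠ 0, so r is not a codeword (an error is present).
Step 3: locate the error. For a single error e at position i, S_ℓ = v_i·e·α_i^ℓ, so α_err = S_1/S_0.
  S_0^{−1} = 1^{−1} = 1 (mod 11), so α_err = 1·1 = 1 ≡ 1 = α_3. Error position i = 3.
  Consistency check: S_2/S_1 = 1·1 = 1 ≡ 1 = α_err ✓ (single-error assumption holds).
Step 4: error magnitude e = S_0/v_3 = S_0·∏_{j≠3}(α_3 − α_j) = 1·3 = 3 ≡ 3 (mod 11).
Step 5: correct position 3: c_3 = r_3 − e = 2 − 3 ≡ 10 (mod 11). Hence c = [8, 7, 10, 2, 5].
  Check: interpolating c through the α_i gives m(x) = 3 + 7·x (degree < 2) with m(α_i) = c_i for every i, so c is indeed a codeword.
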